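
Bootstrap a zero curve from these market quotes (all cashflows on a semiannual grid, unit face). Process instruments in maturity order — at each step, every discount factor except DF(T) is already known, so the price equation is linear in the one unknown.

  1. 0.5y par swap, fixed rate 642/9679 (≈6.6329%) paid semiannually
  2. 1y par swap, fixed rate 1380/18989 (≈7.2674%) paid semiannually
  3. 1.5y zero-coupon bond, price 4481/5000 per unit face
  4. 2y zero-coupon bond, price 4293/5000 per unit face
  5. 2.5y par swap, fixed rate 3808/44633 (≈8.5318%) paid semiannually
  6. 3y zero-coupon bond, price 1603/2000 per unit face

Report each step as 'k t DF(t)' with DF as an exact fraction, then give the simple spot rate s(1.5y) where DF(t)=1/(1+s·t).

step 1 [0.5y] swap r/2=321/9679: DF=(1 − 321/9679·(0))/(1+321/9679) = 9679/10000 ≈ 0.967900
step 2 [1y] swap r/2=690/18989: DF=(1 − 690/18989·(0.967900))/(1+690/18989) = 931/1000 ≈ 0.931000
step 3 [1.5y] zero: DF = P = 4481/5000 ≈ 0.896200
step 4 [2y] zero: DF = P = 4293/5000 ≈ 0.858600
step 5 [2.5y] swap r/2=1904/44633: DF=(1 − 1904/44633·(0.967900+0.931000+0.896200+0.858600))/(1+1904/44633) = 506/625 ≈ 0.809600
step 6 [3y] zero: DF = P = 1603/2000 ≈ 0.801500

1 1/2 9679/10000
2 1 931/1000
3 3/2 4481/5000
4 2 4293/5000
5 5/2 506/625
6 3 1603/2000
s(1.5y) = (1/(4481/5000) − 1)/(3/2) = 346/4481 ≈ 7.7215%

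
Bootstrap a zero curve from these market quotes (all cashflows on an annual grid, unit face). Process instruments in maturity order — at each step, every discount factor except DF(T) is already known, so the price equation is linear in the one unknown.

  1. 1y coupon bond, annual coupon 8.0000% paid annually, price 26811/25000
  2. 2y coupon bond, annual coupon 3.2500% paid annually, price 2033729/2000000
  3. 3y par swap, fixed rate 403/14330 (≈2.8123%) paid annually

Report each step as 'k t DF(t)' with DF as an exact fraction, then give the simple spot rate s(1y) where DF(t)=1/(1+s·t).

1 1 993/1000
2 2 596/625
3 3 4597/5000
s(1y) = (1/(993/1000) − 1)/(1) = 7/993 ≈ 0.7049%

step 1 [1y] bond c/1=2/25: DF=(26811/25000 − 2/25·(0))/(1+2/25) = 993/1000 ≈ 0.993000
step 2 [2y] bond c/1=13/400: DF=(2033729/2000000 − 13/400·(0.993000))/(1+13/400) = 596/625 ≈ 0.953600
step 3 [3y] swap r/1=403/14330: DF=(1 − 403/14330·(0.993000+0.953600))/(1+403/14330) = 4597/5000 ≈ 0.919400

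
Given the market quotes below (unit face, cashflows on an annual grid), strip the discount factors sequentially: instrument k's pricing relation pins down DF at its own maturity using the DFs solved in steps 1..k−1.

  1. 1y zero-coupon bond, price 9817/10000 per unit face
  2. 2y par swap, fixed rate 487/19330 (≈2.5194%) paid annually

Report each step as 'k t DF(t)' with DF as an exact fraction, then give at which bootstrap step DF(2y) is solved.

step 1 [1y] zero: DF = P = 9817/10000 ≈ 0.981700
step 2 [2y] swap r/1=487/19330: DF=(1 − 487/19330·(0.981700))/(1+487/19330) = 9513/10000 ≈ 0.951300

1 1 9817/10000
2 2 9513/10000
DF(2y) is solved at step 2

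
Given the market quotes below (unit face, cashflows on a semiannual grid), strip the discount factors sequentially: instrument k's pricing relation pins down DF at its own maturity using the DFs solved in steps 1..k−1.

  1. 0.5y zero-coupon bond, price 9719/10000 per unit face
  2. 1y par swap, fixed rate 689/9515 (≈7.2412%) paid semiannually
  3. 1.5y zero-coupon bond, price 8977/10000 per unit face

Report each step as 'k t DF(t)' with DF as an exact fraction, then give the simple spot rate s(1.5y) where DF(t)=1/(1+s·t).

1 1/2 9719/10000
2 1 9311/10000
3 3/2 8977/10000
s(1.5y) = (1/(8977/10000) − 1)/(3/2) = 682/8977 ≈ 7.5972%

step 1 [0.5y] zero: DF = P = 9719/10000 ≈ 0.971900
step 2 [1y] swap r/2=689/19030: DF=(1 − 689/19030·(0.971900))/(1+689/19030) = 9311/10000 ≈ 0.931100
step 3 [1.5y] zero: DF = P = 8977/10000 ≈ 0.897700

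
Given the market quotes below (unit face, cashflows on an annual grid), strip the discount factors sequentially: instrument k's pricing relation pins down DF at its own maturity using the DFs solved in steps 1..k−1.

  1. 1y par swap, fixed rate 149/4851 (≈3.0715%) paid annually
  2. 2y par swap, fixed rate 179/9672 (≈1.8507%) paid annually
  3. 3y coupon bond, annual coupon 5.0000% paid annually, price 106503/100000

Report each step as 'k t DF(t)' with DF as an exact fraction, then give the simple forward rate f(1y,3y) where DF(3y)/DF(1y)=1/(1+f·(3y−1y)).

1 1 4851/5000
2 2 4821/5000
3 3 4611/5000
f(1y,3y) = ((4851/5000)/(4611/5000) − 1)/(2) = 40/1537 ≈ 2.6025%

step 1 [1y] swap r/1=149/4851: DF=(1 − 149/4851·(0))/(1+149/4851) = 4851/5000 ≈ 0.970200
step 2 [2y] swap r/1=179/9672: DF=(1 − 179/9672·(0.970200))/(1+179/9672) = 4821/5000 ≈ 0.964200
step 3 [3y] bond c/1=1/20: DF=(106503/100000 − 1/20·(0.970200+0.964200))/(1+1/20) = 4611/5000 ≈ 0.922200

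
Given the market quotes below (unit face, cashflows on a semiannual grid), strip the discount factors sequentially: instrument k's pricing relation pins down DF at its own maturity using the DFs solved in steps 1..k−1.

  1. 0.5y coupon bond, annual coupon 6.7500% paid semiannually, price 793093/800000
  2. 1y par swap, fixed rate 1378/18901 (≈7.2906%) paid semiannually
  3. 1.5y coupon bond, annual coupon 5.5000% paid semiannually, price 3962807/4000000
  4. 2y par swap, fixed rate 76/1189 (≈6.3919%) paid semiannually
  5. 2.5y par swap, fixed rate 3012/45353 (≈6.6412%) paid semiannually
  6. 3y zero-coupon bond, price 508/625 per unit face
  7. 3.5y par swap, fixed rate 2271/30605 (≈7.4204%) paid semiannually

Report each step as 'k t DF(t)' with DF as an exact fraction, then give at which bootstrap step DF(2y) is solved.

step 1 [0.5y] bond c/2=27/800: DF=(793093/800000 − 27/800·(0))/(1+27/800) = 959/1000 ≈ 0.959000
step 2 [1y] swap r/2=689/18901: DF=(1 − 689/18901·(0.959000))/(1+689/18901) = 9311/10000 ≈ 0.931100
step 3 [1.5y] bond c/2=11/400: DF=(3962807/4000000 − 11/400·(0.959000+0.931100))/(1+11/400) = 571/625 ≈ 0.913600
step 4 [2y] swap r/2=38/1189: DF=(1 − 38/1189·(0.959000+0.931100+0.913600))/(1+38/1189) = 4411/5000 ≈ 0.882200
step 5 [2.5y] swap r/2=1506/45353: DF=(1 − 1506/45353·(0.959000+0.931100+0.913600+0.882200))/(1+1506/45353) = 4247/5000 ≈ 0.849400
step 6 [3y] zero: DF = P = 508/625 ≈ 0.812800
step 7 [3.5y] swap r/2=2271/61210: DF=(1 − 2271/61210·(0.959000+0.931100+0.913600+0.882200+0.849400+0.812800))/(1+2271/61210) = 7729/10000 ≈ 0.772900

1 1/2 959/1000
2 1 9311/10000
3 3/2 571/625
4 2 4411/5000
5 5/2 4247/5000
6 3 508/625
7 7/2 7729/10000
DF(2y) is solved at step 4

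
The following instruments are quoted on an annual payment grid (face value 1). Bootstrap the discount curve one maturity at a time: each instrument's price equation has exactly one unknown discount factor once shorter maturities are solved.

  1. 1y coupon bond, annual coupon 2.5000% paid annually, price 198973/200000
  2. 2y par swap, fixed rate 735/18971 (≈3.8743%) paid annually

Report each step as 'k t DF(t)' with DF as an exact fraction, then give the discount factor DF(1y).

step 1 [1y] bond c/1=1/40: DF=(198973/200000 − 1/40·(0))/(1+1/40) = 4853/5000 ≈ 0.970600
step 2 [2y] swap r/1=735/18971: DF=(1 − 735/18971·(0.970600))/(1+735/18971) = 1853/2000 ≈ 0.926500

1 1 4853/5000
2 2 1853/2000
DF(1y) = 4853/5000 ≈ 0.970600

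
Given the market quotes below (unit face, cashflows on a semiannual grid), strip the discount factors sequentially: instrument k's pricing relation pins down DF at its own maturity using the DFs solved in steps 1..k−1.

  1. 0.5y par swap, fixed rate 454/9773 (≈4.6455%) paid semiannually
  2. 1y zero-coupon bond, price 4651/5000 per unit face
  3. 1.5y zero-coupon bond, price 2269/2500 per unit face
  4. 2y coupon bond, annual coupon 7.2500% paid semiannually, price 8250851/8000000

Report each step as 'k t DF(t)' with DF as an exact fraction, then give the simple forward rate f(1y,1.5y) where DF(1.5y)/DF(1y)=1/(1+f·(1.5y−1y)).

1 1/2 9773/10000
2 1 4651/5000
3 3/2 2269/2500
4 2 1121/1250
f(1y,1.5y) = ((4651/5000)/(2269/2500) − 1)/(1/2) = 113/2269 ≈ 4.9802%

step 1 [0.5y] swap r/2=227/9773: DF=(1 − 227/9773·(0))/(1+227/9773) = 9773/10000 ≈ 0.977300
step 2 [1y] zero: DF = P = 4651/5000 ≈ 0.930200
step 3 [1.5y] zero: DF = P = 2269/2500 ≈ 0.907600
step 4 [2y] bond c/2=29/800: DF=(8250851/8000000 − 29/800·(0.977300+0.930200+0.907600))/(1+29/800) = 1121/1250 ≈ 0.896800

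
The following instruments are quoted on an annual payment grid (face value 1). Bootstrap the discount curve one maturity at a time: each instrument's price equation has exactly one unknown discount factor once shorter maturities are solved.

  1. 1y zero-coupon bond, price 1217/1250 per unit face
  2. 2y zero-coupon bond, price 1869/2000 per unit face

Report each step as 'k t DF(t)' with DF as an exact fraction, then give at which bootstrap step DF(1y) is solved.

1 1 1217/1250
2 2 1869/2000
DF(1y) is solved at step 1

step 1 [1y] zero: DF = P = 1217/1250 ≈ 0.973600
step 2 [2y] zero: DF = P = 1869/2000 ≈ 0.934500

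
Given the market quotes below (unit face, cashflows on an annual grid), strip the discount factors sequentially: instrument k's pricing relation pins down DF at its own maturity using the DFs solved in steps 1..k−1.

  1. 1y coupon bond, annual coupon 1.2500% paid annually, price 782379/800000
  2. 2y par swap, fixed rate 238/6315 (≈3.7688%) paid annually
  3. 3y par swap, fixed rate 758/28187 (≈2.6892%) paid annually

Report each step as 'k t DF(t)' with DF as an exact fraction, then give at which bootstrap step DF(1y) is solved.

step 1 [1y] bond c/1=1/80: DF=(782379/800000 − 1/80·(0))/(1+1/80) = 9659/10000 ≈ 0.965900
step 2 [2y] swap r/1=238/6315: DF=(1 − 238/6315·(0.965900))/(1+238/6315) = 4643/5000 ≈ 0.928600
step 3 [3y] swap r/1=758/28187: DF=(1 − 758/28187·(0.965900+0.928600))/(1+758/28187) = 4621/5000 ≈ 0.924200

1 1 9659/10000
2 2 4643/5000
3 3 4621/5000
DF(1y) is solved at step 1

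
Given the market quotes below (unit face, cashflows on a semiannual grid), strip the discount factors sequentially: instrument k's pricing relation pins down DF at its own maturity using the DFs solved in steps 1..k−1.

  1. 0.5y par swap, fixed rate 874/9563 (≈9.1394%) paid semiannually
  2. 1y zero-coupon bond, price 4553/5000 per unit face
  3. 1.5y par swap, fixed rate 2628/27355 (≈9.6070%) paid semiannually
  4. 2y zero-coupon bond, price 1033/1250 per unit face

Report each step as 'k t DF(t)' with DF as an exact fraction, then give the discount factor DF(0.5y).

1 1/2 9563/10000
2 1 4553/5000
3 3/2 4343/5000
4 2 1033/1250
DF(0.5y) = 9563/10000 ≈ 0.956300

step 1 [0.5y] swap r/2=437/9563: DF=(1 − 437/9563·(0))/(1+437/9563) = 9563/10000 ≈ 0.956300
step 2 [1y] zero: DF = P = 4553/5000 ≈ 0.910600
step 3 [1.5y] swap r/2=1314/27355: DF=(1 − 1314/27355·(0.956300+0.910600))/(1+1314/27355) = 4343/5000 ≈ 0.868600
step 4 [2y] zero: DF = P = 1033/1250 ≈ 0.826400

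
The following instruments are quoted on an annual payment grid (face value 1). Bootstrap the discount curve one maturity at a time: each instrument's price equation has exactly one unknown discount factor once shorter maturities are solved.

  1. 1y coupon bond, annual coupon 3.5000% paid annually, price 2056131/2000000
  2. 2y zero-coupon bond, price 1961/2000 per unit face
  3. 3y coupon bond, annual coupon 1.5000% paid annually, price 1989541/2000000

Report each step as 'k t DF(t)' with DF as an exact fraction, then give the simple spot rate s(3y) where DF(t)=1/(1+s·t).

step 1 [1y] bond c/1=7/200: DF=(2056131/2000000 − 7/200·(0))/(1+7/200) = 9933/10000 ≈ 0.993300
step 2 [2y] zero: DF = P = 1961/2000 ≈ 0.980500
step 3 [3y] bond c/1=3/200: DF=(1989541/2000000 − 3/200·(0.993300+0.980500))/(1+3/200) = 9509/10000 ≈ 0.950900

1 1 9933/10000
2 2 1961/2000
3 3 9509/10000
s(3y) = (1/(9509/10000) − 1)/(3) = 491/28527 ≈ 1.7212%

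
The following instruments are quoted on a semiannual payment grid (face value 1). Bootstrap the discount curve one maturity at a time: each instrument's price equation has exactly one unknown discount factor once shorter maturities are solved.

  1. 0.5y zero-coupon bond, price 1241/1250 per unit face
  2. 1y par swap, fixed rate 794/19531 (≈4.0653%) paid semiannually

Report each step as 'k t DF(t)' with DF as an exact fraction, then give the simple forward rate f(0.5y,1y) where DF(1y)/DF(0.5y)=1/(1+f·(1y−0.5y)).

step 1 [0.5y] zero: DF = P = 1241/1250 ≈ 0.992800
step 2 [1y] swap r/2=397/19531: DF=(1 − 397/19531·(0.992800))/(1+397/19531) = 9603/10000 ≈ 0.960300

1 1/2 1241/1250
2 1 9603/10000
f(0.5y,1y) = ((1241/1250)/(9603/10000) − 1)/(1/2) = 650/9603 ≈ 6.7687%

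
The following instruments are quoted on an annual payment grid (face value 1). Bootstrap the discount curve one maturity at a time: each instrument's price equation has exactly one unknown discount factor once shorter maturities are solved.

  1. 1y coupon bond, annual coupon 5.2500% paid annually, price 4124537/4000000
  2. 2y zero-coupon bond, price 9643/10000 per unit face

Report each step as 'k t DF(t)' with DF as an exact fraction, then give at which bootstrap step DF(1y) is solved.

step 1 [1y] bond c/1=21/400: DF=(4124537/4000000 − 21/400·(0))/(1+21/400) = 9797/10000 ≈ 0.979700
step 2 [2y] zero: DF = P = 9643/10000 ≈ 0.964300

1 1 9797/10000
2 2 9643/10000
DF(1y) is solved at step 1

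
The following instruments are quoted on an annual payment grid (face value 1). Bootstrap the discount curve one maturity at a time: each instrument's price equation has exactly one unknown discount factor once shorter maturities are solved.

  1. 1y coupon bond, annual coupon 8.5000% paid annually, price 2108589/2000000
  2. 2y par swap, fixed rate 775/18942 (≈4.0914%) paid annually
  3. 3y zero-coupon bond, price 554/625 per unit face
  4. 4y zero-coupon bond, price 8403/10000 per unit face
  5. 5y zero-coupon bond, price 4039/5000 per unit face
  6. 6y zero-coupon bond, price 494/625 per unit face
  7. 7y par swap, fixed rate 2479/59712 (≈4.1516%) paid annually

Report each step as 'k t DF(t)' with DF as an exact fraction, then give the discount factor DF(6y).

step 1 [1y] bond c/1=17/200: DF=(2108589/2000000 − 17/200·(0))/(1+17/200) = 9717/10000 ≈ 0.971700
step 2 [2y] swap r/1=775/18942: DF=(1 − 775/18942·(0.971700))/(1+775/18942) = 369/400 ≈ 0.922500
step 3 [3y] zero: DF = P = 554/625 ≈ 0.886400
step 4 [4y] zero: DF = P = 8403/10000 ≈ 0.840300
step 5 [5y] zero: DF = P = 4039/5000 ≈ 0.807800
step 6 [6y] zero: DF = P = 494/625 ≈ 0.790400
step 7 [7y] swap r/1=2479/59712: DF=(1 − 2479/59712·(0.971700+0.922500+0.886400+0.840300+0.807800+0.790400))/(1+2479/59712) = 7521/10000 ≈ 0.752100

1 1 9717/10000
2 2 369/400
3 3 554/625
4 4 8403/10000
5 5 4039/5000
6 6 494/625
7 7 7521/10000
DF(6y) = 494/625 ≈ 0.790400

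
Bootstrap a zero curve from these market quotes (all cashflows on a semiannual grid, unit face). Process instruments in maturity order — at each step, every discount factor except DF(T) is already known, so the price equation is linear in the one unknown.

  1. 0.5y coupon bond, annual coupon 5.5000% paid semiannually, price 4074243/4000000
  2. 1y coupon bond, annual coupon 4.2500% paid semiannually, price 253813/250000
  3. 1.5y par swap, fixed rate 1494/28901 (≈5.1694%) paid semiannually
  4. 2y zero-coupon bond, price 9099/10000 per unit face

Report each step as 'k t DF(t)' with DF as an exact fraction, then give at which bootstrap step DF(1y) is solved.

1 1/2 9913/10000
2 1 1947/2000
3 3/2 9253/10000
4 2 9099/10000
DF(1y) is solved at step 2

step 1 [0.5y] bond c/2=11/400: DF=(4074243/4000000 − 11/400·(0))/(1+11/400) = 9913/10000 ≈ 0.991300
step 2 [1y] bond c/2=17/800: DF=(253813/250000 − 17/800·(0.991300))/(1+17/800) = 1947/2000 ≈ 0.973500
step 3 [1.5y] swap r/2=747/28901: DF=(1 − 747/28901·(0.991300+0.973500))/(1+747/28901) = 9253/10000 ≈ 0.925300
step 4 [2y] zero: DF = P = 9099/10000 ≈ 0.909900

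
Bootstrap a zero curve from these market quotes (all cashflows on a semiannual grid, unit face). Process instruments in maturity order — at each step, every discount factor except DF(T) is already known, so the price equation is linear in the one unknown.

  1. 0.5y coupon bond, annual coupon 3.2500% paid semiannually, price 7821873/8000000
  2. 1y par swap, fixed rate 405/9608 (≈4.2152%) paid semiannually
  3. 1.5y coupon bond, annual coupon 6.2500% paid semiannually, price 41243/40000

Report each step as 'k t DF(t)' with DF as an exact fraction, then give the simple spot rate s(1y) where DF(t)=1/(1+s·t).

1 1/2 9621/10000
2 1 1919/2000
3 3/2 1177/1250
s(1y) = (1/(1919/2000) − 1)/(1) = 81/1919 ≈ 4.2209%

step 1 [0.5y] bond c/2=13/800: DF=(7821873/8000000 − 13/800·(0))/(1+13/800) = 9621/10000 ≈ 0.962100
step 2 [1y] swap r/2=405/19216: DF=(1 − 405/19216·(0.962100))/(1+405/19216) = 1919/2000 ≈ 0.959500
step 3 [1.5y] bond c/2=1/32: DF=(41243/40000 − 1/32·(0.962100+0.959500))/(1+1/32) = 1177/1250 ≈ 0.941600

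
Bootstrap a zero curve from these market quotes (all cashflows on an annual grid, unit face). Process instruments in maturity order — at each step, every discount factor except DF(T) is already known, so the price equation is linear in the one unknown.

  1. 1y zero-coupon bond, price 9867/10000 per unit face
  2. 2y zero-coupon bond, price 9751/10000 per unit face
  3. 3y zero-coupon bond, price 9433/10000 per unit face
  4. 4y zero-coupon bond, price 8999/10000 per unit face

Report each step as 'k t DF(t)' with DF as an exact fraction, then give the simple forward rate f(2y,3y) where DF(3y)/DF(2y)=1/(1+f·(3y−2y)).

1 1 9867/10000
2 2 9751/10000
3 3 9433/10000
4 4 8999/10000
f(2y,3y) = ((9751/10000)/(9433/10000) − 1)/(1) = 318/9433 ≈ 3.3711%

step 1 [1y] zero: DF = P = 9867/10000 ≈ 0.986700
step 2 [2y] zero: DF = P = 9751/10000 ≈ 0.975100
step 3 [3y] zero: DF = P = 9433/10000 ≈ 0.943300
step 4 [4y] zero: DF = P = 8999/10000 ≈ 0.899900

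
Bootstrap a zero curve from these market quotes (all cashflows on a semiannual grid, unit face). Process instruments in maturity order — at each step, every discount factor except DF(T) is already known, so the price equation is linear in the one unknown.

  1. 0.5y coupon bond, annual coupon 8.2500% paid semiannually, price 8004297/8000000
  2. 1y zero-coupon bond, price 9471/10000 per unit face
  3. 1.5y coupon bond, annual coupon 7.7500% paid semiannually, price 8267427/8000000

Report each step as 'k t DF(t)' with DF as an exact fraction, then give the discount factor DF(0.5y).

1 1/2 9609/10000
2 1 9471/10000
3 3/2 9237/10000
DF(0.5y) = 9609/10000 ≈ 0.960900

step 1 [0.5y] bond c/2=33/800: DF=(8004297/8000000 − 33/800·(0))/(1+33/800) = 9609/10000 ≈ 0.960900
step 2 [1y] zero: DF = P = 9471/10000 ≈ 0.947100
step 3 [1.5y] bond c/2=31/800: DF=(8267427/8000000 − 31/800·(0.960900+0.947100))/(1+31/800) = 9237/10000 ≈ 0.923700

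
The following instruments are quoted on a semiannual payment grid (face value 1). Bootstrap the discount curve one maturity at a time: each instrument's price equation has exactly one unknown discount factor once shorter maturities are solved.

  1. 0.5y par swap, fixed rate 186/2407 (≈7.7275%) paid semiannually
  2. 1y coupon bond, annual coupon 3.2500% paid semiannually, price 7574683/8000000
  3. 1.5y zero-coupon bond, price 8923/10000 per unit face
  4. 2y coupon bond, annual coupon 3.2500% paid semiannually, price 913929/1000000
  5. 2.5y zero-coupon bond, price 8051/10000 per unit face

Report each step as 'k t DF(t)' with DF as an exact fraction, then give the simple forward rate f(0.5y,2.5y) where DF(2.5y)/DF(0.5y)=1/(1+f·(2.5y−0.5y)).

1 1/2 2407/2500
2 1 9163/10000
3 3/2 8923/10000
4 2 171/200
5 5/2 8051/10000
f(0.5y,2.5y) = ((2407/2500)/(8051/10000) − 1)/(2) = 19/194 ≈ 9.7938%

step 1 [0.5y] swap r/2=93/2407: DF=(1 − 93/2407·(0))/(1+93/2407) = 2407/2500 ≈ 0.962800
step 2 [1y] bond c/2=13/800: DF=(7574683/8000000 − 13/800·(0.962800))/(1+13/800) = 9163/10000 ≈ 0.916300
step 3 [1.5y] zero: DF = P = 8923/10000 ≈ 0.892300
step 4 [2y] bond c/2=13/800: DF=(913929/1000000 − 13/800·(0.962800+0.916300+0.892300))/(1+13/800) = 171/200 ≈ 0.855000
step 5 [2.5y] zero: DF = P = 8051/10000 ≈ 0.805100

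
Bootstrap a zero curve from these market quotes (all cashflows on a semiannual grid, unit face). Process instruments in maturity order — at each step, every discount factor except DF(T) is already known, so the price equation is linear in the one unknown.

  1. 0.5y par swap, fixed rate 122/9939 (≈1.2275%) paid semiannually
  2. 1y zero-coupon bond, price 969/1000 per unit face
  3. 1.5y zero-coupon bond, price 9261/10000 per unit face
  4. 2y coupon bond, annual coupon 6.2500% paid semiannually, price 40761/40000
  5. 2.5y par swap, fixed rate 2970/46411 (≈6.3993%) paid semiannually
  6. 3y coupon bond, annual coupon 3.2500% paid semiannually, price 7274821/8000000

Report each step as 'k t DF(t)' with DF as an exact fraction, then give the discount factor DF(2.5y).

step 1 [0.5y] swap r/2=61/9939: DF=(1 − 61/9939·(0))/(1+61/9939) = 9939/10000 ≈ 0.993900
step 2 [1y] zero: DF = P = 969/1000 ≈ 0.969000
step 3 [1.5y] zero: DF = P = 9261/10000 ≈ 0.926100
step 4 [2y] bond c/2=1/32: DF=(40761/40000 − 1/32·(0.993900+0.969000+0.926100))/(1+1/32) = 4503/5000 ≈ 0.900600
step 5 [2.5y] swap r/2=1485/46411: DF=(1 − 1485/46411·(0.993900+0.969000+0.926100+0.900600))/(1+1485/46411) = 1703/2000 ≈ 0.851500
step 6 [3y] bond c/2=13/800: DF=(7274821/8000000 − 13/800·(0.993900+0.969000+0.926100+0.900600+0.851500))/(1+13/800) = 4103/5000 ≈ 0.820600

1 1/2 9939/10000
2 1 969/1000
3 3/2 9261/10000
4 2 4503/5000
5 5/2 1703/2000
6 3 4103/5000
DF(2.5y) = 1703/2000 ≈ 0.851500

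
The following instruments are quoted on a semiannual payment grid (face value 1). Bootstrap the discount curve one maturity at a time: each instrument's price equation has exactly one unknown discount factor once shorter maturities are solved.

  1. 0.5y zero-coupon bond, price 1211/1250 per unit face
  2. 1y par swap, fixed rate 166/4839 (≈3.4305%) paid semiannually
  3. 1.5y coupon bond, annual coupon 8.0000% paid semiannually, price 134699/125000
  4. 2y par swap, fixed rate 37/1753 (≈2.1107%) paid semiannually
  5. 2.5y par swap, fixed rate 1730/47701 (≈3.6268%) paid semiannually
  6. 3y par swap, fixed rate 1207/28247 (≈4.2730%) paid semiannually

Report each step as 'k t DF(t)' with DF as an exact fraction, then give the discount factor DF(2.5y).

1 1/2 1211/1250
2 1 2417/2500
3 3/2 9617/10000
4 2 9593/10000
5 5/2 1827/2000
6 3 8793/10000
DF(2.5y) = 1827/2000 ≈ 0.913500

step 1 [0.5y] zero: DF = P = 1211/1250 ≈ 0.968800
step 2 [1y] swap r/2=83/4839: DF=(1 − 83/4839·(0.968800))/(1+83/4839) = 2417/2500 ≈ 0.966800
step 3 [1.5y] bond c/2=1/25: DF=(134699/125000 − 1/25·(0.968800+0.966800))/(1+1/25) = 9617/10000 ≈ 0.961700
step 4 [2y] swap r/2=37/3506: DF=(1 − 37/3506·(0.968800+0.966800+0.961700))/(1+37/3506) = 9593/10000 ≈ 0.959300
step 5 [2.5y] swap r/2=865/47701: DF=(1 − 865/47701·(0.968800+0.966800+0.961700+0.959300))/(1+865/47701) = 1827/2000 ≈ 0.913500
step 6 [3y] swap r/2=1207/56494: DF=(1 − 1207/56494·(0.968800+0.966800+0.961700+0.959300+0.913500))/(1+1207/56494) = 8793/10000 ≈ 0.879300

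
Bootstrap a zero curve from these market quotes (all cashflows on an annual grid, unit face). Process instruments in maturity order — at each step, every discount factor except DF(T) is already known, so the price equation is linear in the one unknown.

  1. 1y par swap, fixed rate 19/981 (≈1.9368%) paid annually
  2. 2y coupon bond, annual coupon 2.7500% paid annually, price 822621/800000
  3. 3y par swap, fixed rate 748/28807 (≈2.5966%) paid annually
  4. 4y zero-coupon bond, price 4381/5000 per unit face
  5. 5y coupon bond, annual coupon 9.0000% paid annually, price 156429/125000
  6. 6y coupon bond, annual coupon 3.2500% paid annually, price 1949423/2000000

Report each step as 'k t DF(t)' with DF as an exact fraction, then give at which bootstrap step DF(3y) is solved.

step 1 [1y] swap r/1=19/981: DF=(1 − 19/981·(0))/(1+19/981) = 981/1000 ≈ 0.981000
step 2 [2y] bond c/1=11/400: DF=(822621/800000 − 11/400·(0.981000))/(1+11/400) = 1949/2000 ≈ 0.974500
step 3 [3y] swap r/1=748/28807: DF=(1 − 748/28807·(0.981000+0.974500))/(1+748/28807) = 2313/2500 ≈ 0.925200
step 4 [4y] zero: DF = P = 4381/5000 ≈ 0.876200
step 5 [5y] bond c/1=9/100: DF=(156429/125000 − 9/100·(0.981000+0.974500+0.925200+0.876200))/(1+9/100) = 8379/10000 ≈ 0.837900
step 6 [6y] bond c/1=13/400: DF=(1949423/2000000 − 13/400·(0.981000+0.974500+0.925200+0.876200+0.837900))/(1+13/400) = 3997/5000 ≈ 0.799400

1 1 981/1000
2 2 1949/2000
3 3 2313/2500
4 4 4381/5000
5 5 8379/10000
6 6 3997/5000
DF(3y) is solved at step 3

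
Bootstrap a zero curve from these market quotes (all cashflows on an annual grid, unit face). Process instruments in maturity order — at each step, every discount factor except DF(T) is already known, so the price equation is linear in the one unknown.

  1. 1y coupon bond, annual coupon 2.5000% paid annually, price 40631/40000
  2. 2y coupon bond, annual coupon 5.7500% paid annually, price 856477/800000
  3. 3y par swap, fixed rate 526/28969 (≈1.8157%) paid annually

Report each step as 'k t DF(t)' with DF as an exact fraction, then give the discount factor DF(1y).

step 1 [1y] bond c/1=1/40: DF=(40631/40000 − 1/40·(0))/(1+1/40) = 991/1000 ≈ 0.991000
step 2 [2y] bond c/1=23/400: DF=(856477/800000 − 23/400·(0.991000))/(1+23/400) = 1917/2000 ≈ 0.958500
step 3 [3y] swap r/1=526/28969: DF=(1 − 526/28969·(0.991000+0.958500))/(1+526/28969) = 4737/5000 ≈ 0.947400

1 1 991/1000
2 2 1917/2000
3 3 4737/5000
DF(1y) = 991/1000 ≈ 0.991000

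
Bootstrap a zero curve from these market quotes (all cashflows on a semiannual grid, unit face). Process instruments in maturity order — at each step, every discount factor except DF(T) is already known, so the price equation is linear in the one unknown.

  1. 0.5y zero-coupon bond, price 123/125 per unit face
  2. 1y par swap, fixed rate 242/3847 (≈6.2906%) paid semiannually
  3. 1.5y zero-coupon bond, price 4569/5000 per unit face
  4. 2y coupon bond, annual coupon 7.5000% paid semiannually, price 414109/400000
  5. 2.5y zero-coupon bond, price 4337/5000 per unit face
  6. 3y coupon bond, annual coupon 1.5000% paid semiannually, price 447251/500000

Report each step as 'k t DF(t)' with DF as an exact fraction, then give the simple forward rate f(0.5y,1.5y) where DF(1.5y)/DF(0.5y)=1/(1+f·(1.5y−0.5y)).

1 1/2 123/125
2 1 1879/2000
3 3/2 4569/5000
4 2 8953/10000
5 5/2 4337/5000
6 3 1067/1250
f(0.5y,1.5y) = ((123/125)/(4569/5000) − 1)/(1) = 117/1523 ≈ 7.6822%

step 1 [0.5y] zero: DF = P = 123/125 ≈ 0.984000
step 2 [1y] swap r/2=121/3847: DF=(1 − 121/3847·(0.984000))/(1+121/3847) = 1879/2000 ≈ 0.939500
step 3 [1.5y] zero: DF = P = 4569/5000 ≈ 0.913800
step 4 [2y] bond c/2=3/80: DF=(414109/400000 − 3/80·(0.984000+0.939500+0.913800))/(1+3/80) = 8953/10000 ≈ 0.895300
step 5 [2.5y] zero: DF = P = 4337/5000 ≈ 0.867400
step 6 [3y] bond c/2=3/400: DF=(447251/500000 − 3/400·(0.984000+0.939500+0.913800+0.895300+0.867400))/(1+3/400) = 1067/1250 ≈ 0.853600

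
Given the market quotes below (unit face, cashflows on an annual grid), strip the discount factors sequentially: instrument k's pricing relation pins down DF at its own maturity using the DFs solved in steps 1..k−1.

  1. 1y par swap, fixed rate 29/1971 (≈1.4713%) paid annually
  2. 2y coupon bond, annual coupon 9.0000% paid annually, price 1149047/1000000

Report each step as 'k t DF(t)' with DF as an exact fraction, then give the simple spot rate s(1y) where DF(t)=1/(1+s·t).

step 1 [1y] swap r/1=29/1971: DF=(1 − 29/1971·(0))/(1+29/1971) = 1971/2000 ≈ 0.985500
step 2 [2y] bond c/1=9/100: DF=(1149047/1000000 − 9/100·(0.985500))/(1+9/100) = 608/625 ≈ 0.972800

1 1 1971/2000
2 2 608/625
s(1y) = (1/(1971/2000) − 1)/(1) = 29/1971 ≈ 1.4713%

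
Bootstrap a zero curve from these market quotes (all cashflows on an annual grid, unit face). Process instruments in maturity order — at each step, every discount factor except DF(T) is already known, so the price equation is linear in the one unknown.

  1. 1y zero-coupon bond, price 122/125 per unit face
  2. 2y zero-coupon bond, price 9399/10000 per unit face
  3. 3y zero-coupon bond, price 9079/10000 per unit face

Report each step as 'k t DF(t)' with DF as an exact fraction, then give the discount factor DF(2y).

1 1 122/125
2 2 9399/10000
3 3 9079/10000
DF(2y) = 9399/10000 ≈ 0.939900

step 1 [1y] zero: DF = P = 122/125 ≈ 0.976000
step 2 [2y] zero: DF = P = 9399/10000 ≈ 0.939900
step 3 [3y] zero: DF = P = 9079/10000 ≈ 0.907900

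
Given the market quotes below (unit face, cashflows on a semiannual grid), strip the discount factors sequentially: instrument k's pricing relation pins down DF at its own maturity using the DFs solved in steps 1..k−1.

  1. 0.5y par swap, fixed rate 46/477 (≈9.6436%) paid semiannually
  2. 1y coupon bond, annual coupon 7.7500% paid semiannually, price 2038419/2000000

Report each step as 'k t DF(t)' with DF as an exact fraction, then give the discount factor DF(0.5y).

1 1/2 477/500
2 1 591/625
DF(0.5y) = 477/500 ≈ 0.954000

step 1 [0.5y] swap r/2=23/477: DF=(1 − 23/477·(0))/(1+23/477) = 477/500 ≈ 0.954000
step 2 [1y] bond c/2=31/800: DF=(2038419/2000000 − 31/800·(0.954000))/(1+31/800) = 591/625 ≈ 0.945600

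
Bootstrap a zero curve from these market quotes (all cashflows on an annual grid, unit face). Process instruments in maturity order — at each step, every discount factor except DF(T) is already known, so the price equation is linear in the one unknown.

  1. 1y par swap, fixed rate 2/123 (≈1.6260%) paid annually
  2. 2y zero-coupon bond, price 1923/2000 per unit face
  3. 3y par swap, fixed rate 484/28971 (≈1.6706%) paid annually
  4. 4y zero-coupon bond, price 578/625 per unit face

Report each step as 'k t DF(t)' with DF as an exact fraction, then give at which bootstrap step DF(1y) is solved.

1 1 123/125
2 2 1923/2000
3 3 2379/2500
4 4 578/625
DF(1y) is solved at step 1

step 1 [1y] swap r/1=2/123: DF=(1 − 2/123·(0))/(1+2/123) = 123/125 ≈ 0.984000
step 2 [2y] zero: DF = P = 1923/2000 ≈ 0.961500
step 3 [3y] swap r/1=484/28971: DF=(1 − 484/28971·(0.984000+0.961500))/(1+484/28971) = 2379/2500 ≈ 0.951600
step 4 [4y] zero: DF = P = 578/625 ≈ 0.924800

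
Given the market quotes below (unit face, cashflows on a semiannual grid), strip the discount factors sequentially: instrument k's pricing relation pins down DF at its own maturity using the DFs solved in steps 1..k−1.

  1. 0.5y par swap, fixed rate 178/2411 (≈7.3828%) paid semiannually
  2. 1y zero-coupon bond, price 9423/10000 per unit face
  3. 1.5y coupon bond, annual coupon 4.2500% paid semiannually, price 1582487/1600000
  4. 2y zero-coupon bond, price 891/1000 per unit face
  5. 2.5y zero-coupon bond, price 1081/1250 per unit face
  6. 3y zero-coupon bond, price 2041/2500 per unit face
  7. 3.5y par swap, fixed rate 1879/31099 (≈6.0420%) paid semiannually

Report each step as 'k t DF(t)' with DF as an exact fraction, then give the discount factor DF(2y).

step 1 [0.5y] swap r/2=89/2411: DF=(1 − 89/2411·(0))/(1+89/2411) = 2411/2500 ≈ 0.964400
step 2 [1y] zero: DF = P = 9423/10000 ≈ 0.942300
step 3 [1.5y] bond c/2=17/800: DF=(1582487/1600000 − 17/800·(0.964400+0.942300))/(1+17/800) = 1161/1250 ≈ 0.928800
step 4 [2y] zero: DF = P = 891/1000 ≈ 0.891000
step 5 [2.5y] zero: DF = P = 1081/1250 ≈ 0.864800
step 6 [3y] zero: DF = P = 2041/2500 ≈ 0.816400
step 7 [3.5y] swap r/2=1879/62198: DF=(1 − 1879/62198·(0.964400+0.942300+0.928800+0.891000+0.864800+0.816400))/(1+1879/62198) = 8121/10000 ≈ 0.812100

1 1/2 2411/2500
2 1 9423/10000
3 3/2 1161/1250
4 2 891/1000
5 5/2 1081/1250
6 3 2041/2500
7 7/2 8121/10000
DF(2y) = 891/1000 ≈ 0.891000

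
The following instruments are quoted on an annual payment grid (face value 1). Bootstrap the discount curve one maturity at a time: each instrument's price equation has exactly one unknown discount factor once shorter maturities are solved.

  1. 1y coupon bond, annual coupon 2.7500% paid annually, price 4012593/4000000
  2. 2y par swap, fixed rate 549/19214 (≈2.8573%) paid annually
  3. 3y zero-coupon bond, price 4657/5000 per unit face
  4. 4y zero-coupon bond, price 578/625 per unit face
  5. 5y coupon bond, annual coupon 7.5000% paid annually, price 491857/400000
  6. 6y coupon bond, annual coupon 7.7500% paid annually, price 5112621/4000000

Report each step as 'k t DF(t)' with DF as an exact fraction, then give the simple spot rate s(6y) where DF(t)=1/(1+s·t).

1 1 9763/10000
2 2 9451/10000
3 3 4657/5000
4 4 578/625
5 5 8803/10000
6 6 532/625
s(6y) = (1/(532/625) − 1)/(6) = 31/1064 ≈ 2.9135%

step 1 [1y] bond c/1=11/400: DF=(4012593/4000000 − 11/400·(0))/(1+11/400) = 9763/10000 ≈ 0.976300
step 2 [2y] swap r/1=549/19214: DF=(1 − 549/19214·(0.976300))/(1+549/19214) = 9451/10000 ≈ 0.945100
step 3 [3y] zero: DF = P = 4657/5000 ≈ 0.931400
step 4 [4y] zero: DF = P = 578/625 ≈ 0.924800
step 5 [5y] bond c/1=3/40: DF=(491857/400000 − 3/40·(0.976300+0.945100+0.931400+0.924800))/(1+3/40) = 8803/10000 ≈ 0.880300
step 6 [6y] bond c/1=31/400: DF=(5112621/4000000 − 31/400·(0.976300+0.945100+0.931400+0.924800+0.880300))/(1+31/400) = 532/625 ≈ 0.851200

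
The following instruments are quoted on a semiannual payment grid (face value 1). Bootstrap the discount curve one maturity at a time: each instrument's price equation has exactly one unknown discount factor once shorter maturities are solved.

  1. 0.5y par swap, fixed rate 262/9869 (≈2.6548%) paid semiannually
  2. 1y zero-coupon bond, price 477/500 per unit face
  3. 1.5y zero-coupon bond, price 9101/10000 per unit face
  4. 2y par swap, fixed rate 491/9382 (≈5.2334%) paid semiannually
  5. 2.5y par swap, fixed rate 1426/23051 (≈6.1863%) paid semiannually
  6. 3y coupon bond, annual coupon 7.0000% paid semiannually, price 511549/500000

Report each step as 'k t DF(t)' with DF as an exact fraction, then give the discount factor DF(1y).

step 1 [0.5y] swap r/2=131/9869: DF=(1 − 131/9869·(0))/(1+131/9869) = 9869/10000 ≈ 0.986900
step 2 [1y] zero: DF = P = 477/500 ≈ 0.954000
step 3 [1.5y] zero: DF = P = 9101/10000 ≈ 0.910100
step 4 [2y] swap r/2=491/18764: DF=(1 − 491/18764·(0.986900+0.954000+0.910100))/(1+491/18764) = 4509/5000 ≈ 0.901800
step 5 [2.5y] swap r/2=713/23051: DF=(1 − 713/23051·(0.986900+0.954000+0.910100+0.901800))/(1+713/23051) = 4287/5000 ≈ 0.857400
step 6 [3y] bond c/2=7/200: DF=(511549/500000 − 7/200·(0.986900+0.954000+0.910100+0.901800+0.857400))/(1+7/200) = 4163/5000 ≈ 0.832600

1 1/2 9869/10000
2 1 477/500
3 3/2 9101/10000
4 2 4509/5000
5 5/2 4287/5000
6 3 4163/5000
DF(1y) = 477/500 ≈ 0.954000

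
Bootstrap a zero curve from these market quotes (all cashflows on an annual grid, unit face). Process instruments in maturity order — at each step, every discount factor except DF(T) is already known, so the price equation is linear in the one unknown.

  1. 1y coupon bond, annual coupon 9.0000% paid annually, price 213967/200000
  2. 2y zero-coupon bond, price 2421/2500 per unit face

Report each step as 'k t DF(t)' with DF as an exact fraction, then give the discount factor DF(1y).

1 1 1963/2000
2 2 2421/2500
DF(1y) = 1963/2000 ≈ 0.981500

step 1 [1y] bond c/1=9/100: DF=(213967/200000 − 9/100·(0))/(1+9/100) = 1963/2000 ≈ 0.981500
step 2 [2y] zero: DF = P = 2421/2500 ≈ 0.968400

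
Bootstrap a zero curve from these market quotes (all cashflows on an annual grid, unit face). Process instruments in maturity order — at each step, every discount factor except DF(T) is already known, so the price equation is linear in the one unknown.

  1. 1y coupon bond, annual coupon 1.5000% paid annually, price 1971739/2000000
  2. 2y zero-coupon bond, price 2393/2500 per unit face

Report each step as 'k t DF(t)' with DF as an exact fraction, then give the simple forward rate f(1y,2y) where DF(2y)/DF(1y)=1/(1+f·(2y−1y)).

1 1 9713/10000
2 2 2393/2500
f(1y,2y) = ((9713/10000)/(2393/2500) − 1)/(1) = 141/9572 ≈ 1.4730%

step 1 [1y] bond c/1=3/200: DF=(1971739/2000000 − 3/200·(0))/(1+3/200) = 9713/10000 ≈ 0.971300
step 2 [2y] zero: DF = P = 2393/2500 ≈ 0.957200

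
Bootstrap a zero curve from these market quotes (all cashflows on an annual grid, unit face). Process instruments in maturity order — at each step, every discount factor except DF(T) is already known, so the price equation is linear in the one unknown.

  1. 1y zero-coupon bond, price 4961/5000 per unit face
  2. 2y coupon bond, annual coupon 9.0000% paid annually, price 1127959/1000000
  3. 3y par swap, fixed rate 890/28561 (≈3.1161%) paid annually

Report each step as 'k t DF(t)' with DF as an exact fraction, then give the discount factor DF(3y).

1 1 4961/5000
2 2 9529/10000
3 3 911/1000
DF(3y) = 911/1000 ≈ 0.911000

step 1 [1y] zero: DF = P = 4961/5000 ≈ 0.992200
step 2 [2y] bond c/1=9/100: DF=(1127959/1000000 − 9/100·(0.992200))/(1+9/100) = 9529/10000 ≈ 0.952900
step 3 [3y] swap r/1=890/28561: DF=(1 − 890/28561·(0.992200+0.952900))/(1+890/28561) = 911/1000 ≈ 0.911000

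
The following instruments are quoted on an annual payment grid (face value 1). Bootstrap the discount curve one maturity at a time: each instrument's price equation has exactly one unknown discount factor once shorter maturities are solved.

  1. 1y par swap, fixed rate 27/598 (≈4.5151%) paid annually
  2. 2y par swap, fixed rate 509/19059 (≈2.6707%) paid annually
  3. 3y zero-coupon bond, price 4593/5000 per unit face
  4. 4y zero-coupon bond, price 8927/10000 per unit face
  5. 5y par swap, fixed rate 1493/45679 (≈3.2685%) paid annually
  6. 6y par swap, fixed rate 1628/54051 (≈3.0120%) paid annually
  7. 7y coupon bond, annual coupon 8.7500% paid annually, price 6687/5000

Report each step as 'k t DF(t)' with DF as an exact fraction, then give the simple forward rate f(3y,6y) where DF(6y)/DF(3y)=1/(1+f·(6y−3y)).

step 1 [1y] swap r/1=27/598: DF=(1 − 27/598·(0))/(1+27/598) = 598/625 ≈ 0.956800
step 2 [2y] swap r/1=509/19059: DF=(1 − 509/19059·(0.956800))/(1+509/19059) = 9491/10000 ≈ 0.949100
step 3 [3y] zero: DF = P = 4593/5000 ≈ 0.918600
step 4 [4y] zero: DF = P = 8927/10000 ≈ 0.892700
step 5 [5y] swap r/1=1493/45679: DF=(1 − 1493/45679·(0.956800+0.949100+0.918600+0.892700))/(1+1493/45679) = 8507/10000 ≈ 0.850700
step 6 [6y] swap r/1=1628/54051: DF=(1 − 1628/54051·(0.956800+0.949100+0.918600+0.892700+0.850700))/(1+1628/54051) = 2093/2500 ≈ 0.837200
step 7 [7y] bond c/1=7/80: DF=(6687/5000 − 7/80·(0.956800+0.949100+0.918600+0.892700+0.850700+0.837200))/(1+7/80) = 7949/10000 ≈ 0.794900

1 1 598/625
2 2 9491/10000
3 3 4593/5000
4 4 8927/10000
5 5 8507/10000
6 6 2093/2500
7 7 7949/10000
f(3y,6y) = ((4593/5000)/(2093/2500) − 1)/(3) = 407/12558 ≈ 3.2410%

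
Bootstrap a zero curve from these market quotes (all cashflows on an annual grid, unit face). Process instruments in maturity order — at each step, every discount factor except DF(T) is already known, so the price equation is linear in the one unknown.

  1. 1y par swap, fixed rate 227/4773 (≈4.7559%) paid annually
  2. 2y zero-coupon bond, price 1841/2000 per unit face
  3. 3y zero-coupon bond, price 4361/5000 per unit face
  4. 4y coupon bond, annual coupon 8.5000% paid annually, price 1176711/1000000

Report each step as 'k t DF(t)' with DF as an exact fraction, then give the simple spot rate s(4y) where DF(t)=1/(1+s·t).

1 1 4773/5000
2 2 1841/2000
3 3 4361/5000
4 4 8693/10000
s(4y) = (1/(8693/10000) − 1)/(4) = 1307/34772 ≈ 3.7588%

step 1 [1y] swap r/1=227/4773: DF=(1 − 227/4773·(0))/(1+227/4773) = 4773/5000 ≈ 0.954600
step 2 [2y] zero: DF = P = 1841/2000 ≈ 0.920500
step 3 [3y] zero: DF = P = 4361/5000 ≈ 0.872200
step 4 [4y] bond c/1=17/200: DF=(1176711/1000000 − 17/200·(0.954600+0.920500+0.872200))/(1+17/200) = 8693/10000 ≈ 0.869300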